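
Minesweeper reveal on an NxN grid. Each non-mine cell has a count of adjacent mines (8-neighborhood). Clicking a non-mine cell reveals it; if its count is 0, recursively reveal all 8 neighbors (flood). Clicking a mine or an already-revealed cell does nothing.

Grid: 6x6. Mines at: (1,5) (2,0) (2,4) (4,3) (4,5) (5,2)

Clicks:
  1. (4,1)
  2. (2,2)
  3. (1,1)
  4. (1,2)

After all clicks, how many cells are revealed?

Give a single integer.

Answer: 17

Derivation:
Click 1 (4,1) count=1: revealed 1 new [(4,1)] -> total=1
Click 2 (2,2) count=0: revealed 16 new [(0,0) (0,1) (0,2) (0,3) (0,4) (1,0) (1,1) (1,2) (1,3) (1,4) (2,1) (2,2) (2,3) (3,1) (3,2) (3,3)] -> total=17
Click 3 (1,1) count=1: revealed 0 new [(none)] -> total=17
Click 4 (1,2) count=0: revealed 0 new [(none)] -> total=17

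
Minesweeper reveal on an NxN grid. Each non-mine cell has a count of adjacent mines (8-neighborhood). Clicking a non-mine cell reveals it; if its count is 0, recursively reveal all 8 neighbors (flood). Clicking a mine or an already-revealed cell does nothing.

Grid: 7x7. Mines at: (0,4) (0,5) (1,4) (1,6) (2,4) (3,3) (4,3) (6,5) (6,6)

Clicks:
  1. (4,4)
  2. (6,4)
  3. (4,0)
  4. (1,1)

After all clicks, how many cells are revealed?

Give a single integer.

Click 1 (4,4) count=2: revealed 1 new [(4,4)] -> total=1
Click 2 (6,4) count=1: revealed 1 new [(6,4)] -> total=2
Click 3 (4,0) count=0: revealed 27 new [(0,0) (0,1) (0,2) (0,3) (1,0) (1,1) (1,2) (1,3) (2,0) (2,1) (2,2) (2,3) (3,0) (3,1) (3,2) (4,0) (4,1) (4,2) (5,0) (5,1) (5,2) (5,3) (5,4) (6,0) (6,1) (6,2) (6,3)] -> total=29
Click 4 (1,1) count=0: revealed 0 new [(none)] -> total=29

Answer: 29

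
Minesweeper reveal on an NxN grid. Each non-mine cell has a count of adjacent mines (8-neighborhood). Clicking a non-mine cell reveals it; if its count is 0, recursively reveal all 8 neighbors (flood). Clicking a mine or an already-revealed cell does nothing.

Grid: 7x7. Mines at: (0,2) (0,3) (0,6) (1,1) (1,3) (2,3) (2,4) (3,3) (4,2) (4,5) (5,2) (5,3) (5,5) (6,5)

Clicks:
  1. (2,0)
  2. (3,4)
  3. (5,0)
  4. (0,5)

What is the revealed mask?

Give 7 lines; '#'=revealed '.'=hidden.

Answer: .....#.
.......
##.....
##..#..
##.....
##.....
##.....

Derivation:
Click 1 (2,0) count=1: revealed 1 new [(2,0)] -> total=1
Click 2 (3,4) count=4: revealed 1 new [(3,4)] -> total=2
Click 3 (5,0) count=0: revealed 9 new [(2,1) (3,0) (3,1) (4,0) (4,1) (5,0) (5,1) (6,0) (6,1)] -> total=11
Click 4 (0,5) count=1: revealed 1 new [(0,5)] -> total=12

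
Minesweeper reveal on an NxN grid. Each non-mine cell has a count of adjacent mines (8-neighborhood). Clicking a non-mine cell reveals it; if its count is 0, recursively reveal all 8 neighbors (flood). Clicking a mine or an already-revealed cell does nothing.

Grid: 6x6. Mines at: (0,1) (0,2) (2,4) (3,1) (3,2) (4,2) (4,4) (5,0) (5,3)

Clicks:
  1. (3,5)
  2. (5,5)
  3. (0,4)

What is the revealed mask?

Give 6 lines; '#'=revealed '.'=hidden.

Click 1 (3,5) count=2: revealed 1 new [(3,5)] -> total=1
Click 2 (5,5) count=1: revealed 1 new [(5,5)] -> total=2
Click 3 (0,4) count=0: revealed 6 new [(0,3) (0,4) (0,5) (1,3) (1,4) (1,5)] -> total=8

Answer: ...###
...###
......
.....#
......
.....#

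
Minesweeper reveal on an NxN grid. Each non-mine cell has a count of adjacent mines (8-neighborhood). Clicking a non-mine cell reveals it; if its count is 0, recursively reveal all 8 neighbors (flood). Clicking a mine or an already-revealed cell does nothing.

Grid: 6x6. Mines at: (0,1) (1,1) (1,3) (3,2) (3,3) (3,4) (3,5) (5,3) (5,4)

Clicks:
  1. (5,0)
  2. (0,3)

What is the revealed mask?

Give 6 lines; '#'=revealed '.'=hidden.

Click 1 (5,0) count=0: revealed 10 new [(2,0) (2,1) (3,0) (3,1) (4,0) (4,1) (4,2) (5,0) (5,1) (5,2)] -> total=10
Click 2 (0,3) count=1: revealed 1 new [(0,3)] -> total=11

Answer: ...#..
......
##....
##....
###...
###...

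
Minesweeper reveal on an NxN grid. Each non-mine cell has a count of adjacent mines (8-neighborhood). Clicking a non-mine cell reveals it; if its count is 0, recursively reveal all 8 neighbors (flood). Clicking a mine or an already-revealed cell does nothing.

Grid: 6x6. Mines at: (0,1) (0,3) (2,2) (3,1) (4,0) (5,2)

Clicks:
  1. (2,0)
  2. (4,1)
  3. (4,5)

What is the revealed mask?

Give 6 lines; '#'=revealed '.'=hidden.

Answer: ....##
...###
#..###
...###
.#.###
...###

Derivation:
Click 1 (2,0) count=1: revealed 1 new [(2,0)] -> total=1
Click 2 (4,1) count=3: revealed 1 new [(4,1)] -> total=2
Click 3 (4,5) count=0: revealed 17 new [(0,4) (0,5) (1,3) (1,4) (1,5) (2,3) (2,4) (2,5) (3,3) (3,4) (3,5) (4,3) (4,4) (4,5) (5,3) (5,4) (5,5)] -> total=19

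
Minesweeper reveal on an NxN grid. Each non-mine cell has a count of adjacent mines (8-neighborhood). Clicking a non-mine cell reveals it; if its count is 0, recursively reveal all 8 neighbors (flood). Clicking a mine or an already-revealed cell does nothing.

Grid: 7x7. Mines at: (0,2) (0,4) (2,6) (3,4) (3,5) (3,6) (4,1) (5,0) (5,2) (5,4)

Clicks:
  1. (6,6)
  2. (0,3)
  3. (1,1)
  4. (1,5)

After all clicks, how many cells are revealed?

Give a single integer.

Click 1 (6,6) count=0: revealed 6 new [(4,5) (4,6) (5,5) (5,6) (6,5) (6,6)] -> total=6
Click 2 (0,3) count=2: revealed 1 new [(0,3)] -> total=7
Click 3 (1,1) count=1: revealed 1 new [(1,1)] -> total=8
Click 4 (1,5) count=2: revealed 1 new [(1,5)] -> total=9

Answer: 9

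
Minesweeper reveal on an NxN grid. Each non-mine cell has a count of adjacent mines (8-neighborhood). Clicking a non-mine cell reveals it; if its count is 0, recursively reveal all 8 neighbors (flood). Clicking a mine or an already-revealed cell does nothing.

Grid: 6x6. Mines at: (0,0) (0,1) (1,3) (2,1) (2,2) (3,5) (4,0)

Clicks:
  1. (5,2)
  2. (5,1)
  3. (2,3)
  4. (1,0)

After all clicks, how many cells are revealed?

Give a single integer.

Answer: 16

Derivation:
Click 1 (5,2) count=0: revealed 14 new [(3,1) (3,2) (3,3) (3,4) (4,1) (4,2) (4,3) (4,4) (4,5) (5,1) (5,2) (5,3) (5,4) (5,5)] -> total=14
Click 2 (5,1) count=1: revealed 0 new [(none)] -> total=14
Click 3 (2,3) count=2: revealed 1 new [(2,3)] -> total=15
Click 4 (1,0) count=3: revealed 1 new [(1,0)] -> total=16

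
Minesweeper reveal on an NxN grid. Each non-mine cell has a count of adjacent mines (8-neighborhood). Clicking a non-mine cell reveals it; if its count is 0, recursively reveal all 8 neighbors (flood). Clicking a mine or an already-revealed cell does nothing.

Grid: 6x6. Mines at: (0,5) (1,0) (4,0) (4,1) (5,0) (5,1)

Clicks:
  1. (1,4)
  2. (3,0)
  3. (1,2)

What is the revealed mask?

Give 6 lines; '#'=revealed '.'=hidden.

Click 1 (1,4) count=1: revealed 1 new [(1,4)] -> total=1
Click 2 (3,0) count=2: revealed 1 new [(3,0)] -> total=2
Click 3 (1,2) count=0: revealed 26 new [(0,1) (0,2) (0,3) (0,4) (1,1) (1,2) (1,3) (1,5) (2,1) (2,2) (2,3) (2,4) (2,5) (3,1) (3,2) (3,3) (3,4) (3,5) (4,2) (4,3) (4,4) (4,5) (5,2) (5,3) (5,4) (5,5)] -> total=28

Answer: .####.
.#####
.#####
######
..####
..####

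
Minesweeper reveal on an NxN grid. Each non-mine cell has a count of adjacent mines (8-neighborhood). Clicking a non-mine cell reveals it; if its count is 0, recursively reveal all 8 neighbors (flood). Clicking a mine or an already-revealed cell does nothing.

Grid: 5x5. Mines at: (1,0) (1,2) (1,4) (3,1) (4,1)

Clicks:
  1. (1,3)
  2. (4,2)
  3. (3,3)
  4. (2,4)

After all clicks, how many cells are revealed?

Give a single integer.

Click 1 (1,3) count=2: revealed 1 new [(1,3)] -> total=1
Click 2 (4,2) count=2: revealed 1 new [(4,2)] -> total=2
Click 3 (3,3) count=0: revealed 8 new [(2,2) (2,3) (2,4) (3,2) (3,3) (3,4) (4,3) (4,4)] -> total=10
Click 4 (2,4) count=1: revealed 0 new [(none)] -> total=10

Answer: 10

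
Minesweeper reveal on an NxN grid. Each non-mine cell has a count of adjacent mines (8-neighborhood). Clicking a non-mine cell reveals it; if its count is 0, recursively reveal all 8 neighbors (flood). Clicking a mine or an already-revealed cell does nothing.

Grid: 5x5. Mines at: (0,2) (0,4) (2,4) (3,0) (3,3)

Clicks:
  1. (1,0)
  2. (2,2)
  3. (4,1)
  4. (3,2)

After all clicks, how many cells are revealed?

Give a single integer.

Answer: 9

Derivation:
Click 1 (1,0) count=0: revealed 6 new [(0,0) (0,1) (1,0) (1,1) (2,0) (2,1)] -> total=6
Click 2 (2,2) count=1: revealed 1 new [(2,2)] -> total=7
Click 3 (4,1) count=1: revealed 1 new [(4,1)] -> total=8
Click 4 (3,2) count=1: revealed 1 new [(3,2)] -> total=9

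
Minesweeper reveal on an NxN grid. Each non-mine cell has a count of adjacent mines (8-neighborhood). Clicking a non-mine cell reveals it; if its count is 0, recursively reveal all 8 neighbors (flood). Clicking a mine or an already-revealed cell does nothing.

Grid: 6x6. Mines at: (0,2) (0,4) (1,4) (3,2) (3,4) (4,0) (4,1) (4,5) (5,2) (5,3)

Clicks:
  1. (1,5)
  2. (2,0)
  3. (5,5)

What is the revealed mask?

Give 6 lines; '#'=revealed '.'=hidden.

Click 1 (1,5) count=2: revealed 1 new [(1,5)] -> total=1
Click 2 (2,0) count=0: revealed 8 new [(0,0) (0,1) (1,0) (1,1) (2,0) (2,1) (3,0) (3,1)] -> total=9
Click 3 (5,5) count=1: revealed 1 new [(5,5)] -> total=10

Answer: ##....
##...#
##....
##....
......
.....#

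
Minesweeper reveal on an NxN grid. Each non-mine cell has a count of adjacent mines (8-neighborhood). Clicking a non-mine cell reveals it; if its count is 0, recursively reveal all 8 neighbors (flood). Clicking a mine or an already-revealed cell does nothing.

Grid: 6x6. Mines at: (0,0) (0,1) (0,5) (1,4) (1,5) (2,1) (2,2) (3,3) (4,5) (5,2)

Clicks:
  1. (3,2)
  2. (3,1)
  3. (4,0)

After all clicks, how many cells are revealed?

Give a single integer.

Click 1 (3,2) count=3: revealed 1 new [(3,2)] -> total=1
Click 2 (3,1) count=2: revealed 1 new [(3,1)] -> total=2
Click 3 (4,0) count=0: revealed 5 new [(3,0) (4,0) (4,1) (5,0) (5,1)] -> total=7

Answer: 7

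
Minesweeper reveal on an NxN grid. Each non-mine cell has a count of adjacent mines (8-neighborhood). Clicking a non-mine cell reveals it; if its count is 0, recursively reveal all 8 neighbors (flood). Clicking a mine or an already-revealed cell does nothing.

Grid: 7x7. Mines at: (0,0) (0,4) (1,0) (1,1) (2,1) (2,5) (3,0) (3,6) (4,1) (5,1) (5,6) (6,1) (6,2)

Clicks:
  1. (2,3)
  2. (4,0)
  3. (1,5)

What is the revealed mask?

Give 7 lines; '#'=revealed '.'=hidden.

Click 1 (2,3) count=0: revealed 21 new [(1,2) (1,3) (1,4) (2,2) (2,3) (2,4) (3,2) (3,3) (3,4) (3,5) (4,2) (4,3) (4,4) (4,5) (5,2) (5,3) (5,4) (5,5) (6,3) (6,4) (6,5)] -> total=21
Click 2 (4,0) count=3: revealed 1 new [(4,0)] -> total=22
Click 3 (1,5) count=2: revealed 1 new [(1,5)] -> total=23

Answer: .......
..####.
..###..
..####.
#.####.
..####.
...###.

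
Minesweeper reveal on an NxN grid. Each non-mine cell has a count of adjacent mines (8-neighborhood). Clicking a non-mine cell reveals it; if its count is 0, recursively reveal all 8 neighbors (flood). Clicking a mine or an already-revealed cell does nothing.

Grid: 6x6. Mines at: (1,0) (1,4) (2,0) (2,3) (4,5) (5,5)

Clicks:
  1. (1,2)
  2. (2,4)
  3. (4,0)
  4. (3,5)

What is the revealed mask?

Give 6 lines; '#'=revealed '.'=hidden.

Click 1 (1,2) count=1: revealed 1 new [(1,2)] -> total=1
Click 2 (2,4) count=2: revealed 1 new [(2,4)] -> total=2
Click 3 (4,0) count=0: revealed 15 new [(3,0) (3,1) (3,2) (3,3) (3,4) (4,0) (4,1) (4,2) (4,3) (4,4) (5,0) (5,1) (5,2) (5,3) (5,4)] -> total=17
Click 4 (3,5) count=1: revealed 1 new [(3,5)] -> total=18

Answer: ......
..#...
....#.
######
#####.
#####.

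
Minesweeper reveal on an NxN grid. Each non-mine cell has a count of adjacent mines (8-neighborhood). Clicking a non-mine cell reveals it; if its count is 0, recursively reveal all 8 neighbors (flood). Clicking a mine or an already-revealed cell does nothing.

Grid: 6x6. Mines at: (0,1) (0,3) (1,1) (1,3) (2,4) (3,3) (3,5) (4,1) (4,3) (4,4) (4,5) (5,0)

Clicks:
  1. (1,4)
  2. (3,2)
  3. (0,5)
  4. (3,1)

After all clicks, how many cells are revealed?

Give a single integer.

Click 1 (1,4) count=3: revealed 1 new [(1,4)] -> total=1
Click 2 (3,2) count=3: revealed 1 new [(3,2)] -> total=2
Click 3 (0,5) count=0: revealed 3 new [(0,4) (0,5) (1,5)] -> total=5
Click 4 (3,1) count=1: revealed 1 new [(3,1)] -> total=6

Answer: 6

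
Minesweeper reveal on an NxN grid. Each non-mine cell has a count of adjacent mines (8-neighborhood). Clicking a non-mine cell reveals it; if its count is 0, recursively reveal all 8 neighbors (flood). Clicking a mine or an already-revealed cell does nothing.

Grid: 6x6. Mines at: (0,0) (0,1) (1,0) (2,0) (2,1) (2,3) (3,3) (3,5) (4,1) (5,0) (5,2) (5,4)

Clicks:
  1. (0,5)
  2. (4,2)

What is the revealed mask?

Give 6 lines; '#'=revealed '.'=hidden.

Answer: ..####
..####
....##
......
..#...
......

Derivation:
Click 1 (0,5) count=0: revealed 10 new [(0,2) (0,3) (0,4) (0,5) (1,2) (1,3) (1,4) (1,5) (2,4) (2,5)] -> total=10
Click 2 (4,2) count=3: revealed 1 new [(4,2)] -> total=11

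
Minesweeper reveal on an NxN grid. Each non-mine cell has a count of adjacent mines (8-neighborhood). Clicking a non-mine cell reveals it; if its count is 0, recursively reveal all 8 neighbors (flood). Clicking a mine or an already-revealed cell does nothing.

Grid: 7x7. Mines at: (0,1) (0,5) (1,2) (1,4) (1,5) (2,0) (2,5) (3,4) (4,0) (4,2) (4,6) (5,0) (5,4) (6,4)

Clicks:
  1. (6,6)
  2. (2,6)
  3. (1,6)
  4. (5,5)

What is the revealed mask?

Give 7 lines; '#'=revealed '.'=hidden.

Answer: .......
......#
......#
.......
.......
.....##
.....##

Derivation:
Click 1 (6,6) count=0: revealed 4 new [(5,5) (5,6) (6,5) (6,6)] -> total=4
Click 2 (2,6) count=2: revealed 1 new [(2,6)] -> total=5
Click 3 (1,6) count=3: revealed 1 new [(1,6)] -> total=6
Click 4 (5,5) count=3: revealed 0 new [(none)] -> total=6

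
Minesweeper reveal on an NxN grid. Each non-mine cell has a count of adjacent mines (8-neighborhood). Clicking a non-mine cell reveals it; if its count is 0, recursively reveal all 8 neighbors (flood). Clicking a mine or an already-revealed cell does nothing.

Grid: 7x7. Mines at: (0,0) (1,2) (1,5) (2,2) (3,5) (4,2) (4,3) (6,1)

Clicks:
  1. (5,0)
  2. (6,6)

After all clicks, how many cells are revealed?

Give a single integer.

Click 1 (5,0) count=1: revealed 1 new [(5,0)] -> total=1
Click 2 (6,6) count=0: revealed 13 new [(4,4) (4,5) (4,6) (5,2) (5,3) (5,4) (5,5) (5,6) (6,2) (6,3) (6,4) (6,5) (6,6)] -> total=14

Answer: 14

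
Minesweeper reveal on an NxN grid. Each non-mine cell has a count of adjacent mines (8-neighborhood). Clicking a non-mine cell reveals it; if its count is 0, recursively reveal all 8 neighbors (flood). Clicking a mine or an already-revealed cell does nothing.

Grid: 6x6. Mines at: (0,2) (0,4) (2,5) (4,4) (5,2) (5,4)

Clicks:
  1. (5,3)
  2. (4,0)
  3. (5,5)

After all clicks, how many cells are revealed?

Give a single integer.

Answer: 25

Derivation:
Click 1 (5,3) count=3: revealed 1 new [(5,3)] -> total=1
Click 2 (4,0) count=0: revealed 23 new [(0,0) (0,1) (1,0) (1,1) (1,2) (1,3) (1,4) (2,0) (2,1) (2,2) (2,3) (2,4) (3,0) (3,1) (3,2) (3,3) (3,4) (4,0) (4,1) (4,2) (4,3) (5,0) (5,1)] -> total=24
Click 3 (5,5) count=2: revealed 1 new [(5,5)] -> total=25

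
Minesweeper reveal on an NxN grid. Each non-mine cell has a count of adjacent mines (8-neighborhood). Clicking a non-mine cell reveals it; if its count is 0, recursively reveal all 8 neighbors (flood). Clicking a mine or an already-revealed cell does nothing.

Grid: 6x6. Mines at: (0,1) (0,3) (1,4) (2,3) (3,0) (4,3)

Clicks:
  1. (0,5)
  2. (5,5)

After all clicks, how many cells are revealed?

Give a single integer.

Answer: 9

Derivation:
Click 1 (0,5) count=1: revealed 1 new [(0,5)] -> total=1
Click 2 (5,5) count=0: revealed 8 new [(2,4) (2,5) (3,4) (3,5) (4,4) (4,5) (5,4) (5,5)] -> total=9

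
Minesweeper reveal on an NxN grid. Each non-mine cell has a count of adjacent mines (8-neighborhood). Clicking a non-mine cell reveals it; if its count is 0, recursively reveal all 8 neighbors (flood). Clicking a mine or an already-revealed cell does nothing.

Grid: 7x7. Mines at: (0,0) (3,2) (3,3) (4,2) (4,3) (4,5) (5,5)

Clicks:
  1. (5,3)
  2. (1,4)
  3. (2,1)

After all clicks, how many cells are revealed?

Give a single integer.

Answer: 22

Derivation:
Click 1 (5,3) count=2: revealed 1 new [(5,3)] -> total=1
Click 2 (1,4) count=0: revealed 21 new [(0,1) (0,2) (0,3) (0,4) (0,5) (0,6) (1,1) (1,2) (1,3) (1,4) (1,5) (1,6) (2,1) (2,2) (2,3) (2,4) (2,5) (2,6) (3,4) (3,5) (3,6)] -> total=22
Click 3 (2,1) count=1: revealed 0 new [(none)] -> total=22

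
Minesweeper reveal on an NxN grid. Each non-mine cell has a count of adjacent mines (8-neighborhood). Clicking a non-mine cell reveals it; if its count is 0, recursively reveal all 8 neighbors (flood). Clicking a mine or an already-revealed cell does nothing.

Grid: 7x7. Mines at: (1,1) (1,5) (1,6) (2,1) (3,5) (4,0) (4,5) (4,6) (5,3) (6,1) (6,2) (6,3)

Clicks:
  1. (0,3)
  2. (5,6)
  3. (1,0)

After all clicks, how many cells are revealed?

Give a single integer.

Answer: 17

Derivation:
Click 1 (0,3) count=0: revealed 15 new [(0,2) (0,3) (0,4) (1,2) (1,3) (1,4) (2,2) (2,3) (2,4) (3,2) (3,3) (3,4) (4,2) (4,3) (4,4)] -> total=15
Click 2 (5,6) count=2: revealed 1 new [(5,6)] -> total=16
Click 3 (1,0) count=2: revealed 1 new [(1,0)] -> total=17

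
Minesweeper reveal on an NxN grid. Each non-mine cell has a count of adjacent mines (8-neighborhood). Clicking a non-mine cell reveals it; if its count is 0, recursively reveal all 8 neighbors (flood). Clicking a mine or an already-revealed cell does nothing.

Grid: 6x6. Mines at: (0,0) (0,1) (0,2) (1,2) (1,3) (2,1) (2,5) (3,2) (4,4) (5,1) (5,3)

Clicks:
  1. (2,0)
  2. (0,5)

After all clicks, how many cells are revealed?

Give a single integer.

Click 1 (2,0) count=1: revealed 1 new [(2,0)] -> total=1
Click 2 (0,5) count=0: revealed 4 new [(0,4) (0,5) (1,4) (1,5)] -> total=5

Answer: 5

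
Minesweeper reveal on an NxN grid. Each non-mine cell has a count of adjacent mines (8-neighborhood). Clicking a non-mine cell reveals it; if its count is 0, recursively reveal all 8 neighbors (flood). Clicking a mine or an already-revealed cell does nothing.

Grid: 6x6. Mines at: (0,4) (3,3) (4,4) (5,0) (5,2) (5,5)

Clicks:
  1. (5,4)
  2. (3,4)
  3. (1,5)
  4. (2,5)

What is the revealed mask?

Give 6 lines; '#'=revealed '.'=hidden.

Click 1 (5,4) count=2: revealed 1 new [(5,4)] -> total=1
Click 2 (3,4) count=2: revealed 1 new [(3,4)] -> total=2
Click 3 (1,5) count=1: revealed 1 new [(1,5)] -> total=3
Click 4 (2,5) count=0: revealed 4 new [(1,4) (2,4) (2,5) (3,5)] -> total=7

Answer: ......
....##
....##
....##
......
....#.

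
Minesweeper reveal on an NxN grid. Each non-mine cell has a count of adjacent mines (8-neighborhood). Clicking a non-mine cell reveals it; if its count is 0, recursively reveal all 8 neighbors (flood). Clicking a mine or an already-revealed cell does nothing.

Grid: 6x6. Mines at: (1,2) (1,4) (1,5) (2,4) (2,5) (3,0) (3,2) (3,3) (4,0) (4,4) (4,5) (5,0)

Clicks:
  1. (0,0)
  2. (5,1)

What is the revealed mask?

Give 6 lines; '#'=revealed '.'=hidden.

Answer: ##....
##....
##....
......
......
.#....

Derivation:
Click 1 (0,0) count=0: revealed 6 new [(0,0) (0,1) (1,0) (1,1) (2,0) (2,1)] -> total=6
Click 2 (5,1) count=2: revealed 1 new [(5,1)] -> total=7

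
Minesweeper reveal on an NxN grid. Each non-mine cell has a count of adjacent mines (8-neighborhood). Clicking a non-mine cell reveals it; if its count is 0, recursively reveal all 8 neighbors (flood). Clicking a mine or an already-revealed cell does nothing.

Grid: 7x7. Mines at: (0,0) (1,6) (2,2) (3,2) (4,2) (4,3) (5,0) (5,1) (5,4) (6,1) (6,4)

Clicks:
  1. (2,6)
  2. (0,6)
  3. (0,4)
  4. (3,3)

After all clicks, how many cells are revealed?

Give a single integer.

Click 1 (2,6) count=1: revealed 1 new [(2,6)] -> total=1
Click 2 (0,6) count=1: revealed 1 new [(0,6)] -> total=2
Click 3 (0,4) count=0: revealed 24 new [(0,1) (0,2) (0,3) (0,4) (0,5) (1,1) (1,2) (1,3) (1,4) (1,5) (2,3) (2,4) (2,5) (3,3) (3,4) (3,5) (3,6) (4,4) (4,5) (4,6) (5,5) (5,6) (6,5) (6,6)] -> total=26
Click 4 (3,3) count=4: revealed 0 new [(none)] -> total=26

Answer: 26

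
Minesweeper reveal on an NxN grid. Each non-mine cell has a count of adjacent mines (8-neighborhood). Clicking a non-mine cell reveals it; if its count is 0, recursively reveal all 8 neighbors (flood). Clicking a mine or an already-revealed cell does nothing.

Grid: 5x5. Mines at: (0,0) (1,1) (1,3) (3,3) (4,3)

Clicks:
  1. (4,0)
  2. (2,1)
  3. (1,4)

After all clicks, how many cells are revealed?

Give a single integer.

Click 1 (4,0) count=0: revealed 9 new [(2,0) (2,1) (2,2) (3,0) (3,1) (3,2) (4,0) (4,1) (4,2)] -> total=9
Click 2 (2,1) count=1: revealed 0 new [(none)] -> total=9
Click 3 (1,4) count=1: revealed 1 new [(1,4)] -> total=10

Answer: 10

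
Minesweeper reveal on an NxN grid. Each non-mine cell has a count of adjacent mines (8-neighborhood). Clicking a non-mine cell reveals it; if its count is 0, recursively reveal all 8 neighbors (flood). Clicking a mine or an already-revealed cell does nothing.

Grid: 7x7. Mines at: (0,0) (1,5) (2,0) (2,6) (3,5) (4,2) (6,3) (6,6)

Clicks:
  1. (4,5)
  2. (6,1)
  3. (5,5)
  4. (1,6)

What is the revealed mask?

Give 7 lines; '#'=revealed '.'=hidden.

Click 1 (4,5) count=1: revealed 1 new [(4,5)] -> total=1
Click 2 (6,1) count=0: revealed 10 new [(3,0) (3,1) (4,0) (4,1) (5,0) (5,1) (5,2) (6,0) (6,1) (6,2)] -> total=11
Click 3 (5,5) count=1: revealed 1 new [(5,5)] -> total=12
Click 4 (1,6) count=2: revealed 1 new [(1,6)] -> total=13

Answer: .......
......#
.......
##.....
##...#.
###..#.
###....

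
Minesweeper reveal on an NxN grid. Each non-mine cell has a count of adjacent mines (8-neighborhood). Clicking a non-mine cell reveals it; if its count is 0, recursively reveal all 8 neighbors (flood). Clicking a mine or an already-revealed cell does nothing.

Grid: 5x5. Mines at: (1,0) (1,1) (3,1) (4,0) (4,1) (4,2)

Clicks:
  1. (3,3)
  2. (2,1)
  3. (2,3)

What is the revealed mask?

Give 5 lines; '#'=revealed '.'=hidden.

Click 1 (3,3) count=1: revealed 1 new [(3,3)] -> total=1
Click 2 (2,1) count=3: revealed 1 new [(2,1)] -> total=2
Click 3 (2,3) count=0: revealed 13 new [(0,2) (0,3) (0,4) (1,2) (1,3) (1,4) (2,2) (2,3) (2,4) (3,2) (3,4) (4,3) (4,4)] -> total=15

Answer: ..###
..###
.####
..###
...##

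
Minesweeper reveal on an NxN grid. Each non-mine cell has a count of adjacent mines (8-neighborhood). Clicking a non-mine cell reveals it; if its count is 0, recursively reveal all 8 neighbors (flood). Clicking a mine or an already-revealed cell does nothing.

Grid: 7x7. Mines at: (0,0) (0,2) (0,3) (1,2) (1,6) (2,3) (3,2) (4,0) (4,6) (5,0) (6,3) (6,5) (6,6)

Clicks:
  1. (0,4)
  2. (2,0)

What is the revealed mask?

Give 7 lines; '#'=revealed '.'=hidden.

Answer: ....#..
##.....
##.....
##.....
.......
.......
.......

Derivation:
Click 1 (0,4) count=1: revealed 1 new [(0,4)] -> total=1
Click 2 (2,0) count=0: revealed 6 new [(1,0) (1,1) (2,0) (2,1) (3,0) (3,1)] -> total=7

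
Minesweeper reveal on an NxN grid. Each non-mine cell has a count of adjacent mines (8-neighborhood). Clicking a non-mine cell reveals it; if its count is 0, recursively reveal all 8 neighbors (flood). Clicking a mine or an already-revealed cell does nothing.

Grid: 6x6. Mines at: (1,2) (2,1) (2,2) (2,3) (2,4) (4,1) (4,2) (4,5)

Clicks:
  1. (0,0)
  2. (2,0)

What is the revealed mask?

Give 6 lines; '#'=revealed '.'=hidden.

Answer: ##....
##....
#.....
......
......
......

Derivation:
Click 1 (0,0) count=0: revealed 4 new [(0,0) (0,1) (1,0) (1,1)] -> total=4
Click 2 (2,0) count=1: revealed 1 new [(2,0)] -> total=5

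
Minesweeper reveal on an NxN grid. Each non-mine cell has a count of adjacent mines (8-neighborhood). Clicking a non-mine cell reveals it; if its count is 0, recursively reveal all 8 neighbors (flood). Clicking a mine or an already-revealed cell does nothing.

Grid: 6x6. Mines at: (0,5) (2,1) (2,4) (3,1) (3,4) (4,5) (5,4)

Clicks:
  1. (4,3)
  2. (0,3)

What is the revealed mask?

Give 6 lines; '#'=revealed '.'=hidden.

Click 1 (4,3) count=2: revealed 1 new [(4,3)] -> total=1
Click 2 (0,3) count=0: revealed 10 new [(0,0) (0,1) (0,2) (0,3) (0,4) (1,0) (1,1) (1,2) (1,3) (1,4)] -> total=11

Answer: #####.
#####.
......
......
...#..
......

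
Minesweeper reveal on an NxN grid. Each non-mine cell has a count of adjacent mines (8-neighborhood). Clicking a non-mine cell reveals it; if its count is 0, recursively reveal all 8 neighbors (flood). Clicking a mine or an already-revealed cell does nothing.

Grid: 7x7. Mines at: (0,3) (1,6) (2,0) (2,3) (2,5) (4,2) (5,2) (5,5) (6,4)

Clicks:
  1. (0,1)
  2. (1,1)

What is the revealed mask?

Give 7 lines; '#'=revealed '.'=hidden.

Answer: ###....
###....
.......
.......
.......
.......
.......

Derivation:
Click 1 (0,1) count=0: revealed 6 new [(0,0) (0,1) (0,2) (1,0) (1,1) (1,2)] -> total=6
Click 2 (1,1) count=1: revealed 0 new [(none)] -> total=6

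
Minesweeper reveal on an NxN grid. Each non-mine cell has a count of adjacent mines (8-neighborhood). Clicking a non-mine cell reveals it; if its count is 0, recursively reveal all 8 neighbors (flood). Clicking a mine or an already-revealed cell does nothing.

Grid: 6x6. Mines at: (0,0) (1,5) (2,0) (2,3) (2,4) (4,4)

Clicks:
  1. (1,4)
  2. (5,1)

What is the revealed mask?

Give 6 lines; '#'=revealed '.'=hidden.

Click 1 (1,4) count=3: revealed 1 new [(1,4)] -> total=1
Click 2 (5,1) count=0: revealed 12 new [(3,0) (3,1) (3,2) (3,3) (4,0) (4,1) (4,2) (4,3) (5,0) (5,1) (5,2) (5,3)] -> total=13

Answer: ......
....#.
......
####..
####..
####..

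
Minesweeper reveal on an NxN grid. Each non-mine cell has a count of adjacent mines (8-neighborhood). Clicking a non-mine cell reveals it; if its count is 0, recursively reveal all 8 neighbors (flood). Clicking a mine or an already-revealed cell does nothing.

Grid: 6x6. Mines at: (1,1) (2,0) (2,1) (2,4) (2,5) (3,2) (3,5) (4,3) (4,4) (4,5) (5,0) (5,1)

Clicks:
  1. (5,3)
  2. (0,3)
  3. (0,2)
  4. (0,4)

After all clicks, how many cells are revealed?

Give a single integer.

Click 1 (5,3) count=2: revealed 1 new [(5,3)] -> total=1
Click 2 (0,3) count=0: revealed 8 new [(0,2) (0,3) (0,4) (0,5) (1,2) (1,3) (1,4) (1,5)] -> total=9
Click 3 (0,2) count=1: revealed 0 new [(none)] -> total=9
Click 4 (0,4) count=0: revealed 0 new [(none)] -> total=9

Answer: 9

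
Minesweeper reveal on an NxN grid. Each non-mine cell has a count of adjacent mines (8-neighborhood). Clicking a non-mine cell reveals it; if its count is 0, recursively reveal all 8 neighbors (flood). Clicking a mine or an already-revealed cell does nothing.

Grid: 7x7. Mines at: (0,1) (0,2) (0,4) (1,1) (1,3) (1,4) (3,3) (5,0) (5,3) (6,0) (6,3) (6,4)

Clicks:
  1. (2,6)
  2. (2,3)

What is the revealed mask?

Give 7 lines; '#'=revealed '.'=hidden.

Answer: .....##
.....##
...####
....###
....###
....###
.....##

Derivation:
Click 1 (2,6) count=0: revealed 18 new [(0,5) (0,6) (1,5) (1,6) (2,4) (2,5) (2,6) (3,4) (3,5) (3,6) (4,4) (4,5) (4,6) (5,4) (5,5) (5,6) (6,5) (6,6)] -> total=18
Click 2 (2,3) count=3: revealed 1 new [(2,3)] -> total=19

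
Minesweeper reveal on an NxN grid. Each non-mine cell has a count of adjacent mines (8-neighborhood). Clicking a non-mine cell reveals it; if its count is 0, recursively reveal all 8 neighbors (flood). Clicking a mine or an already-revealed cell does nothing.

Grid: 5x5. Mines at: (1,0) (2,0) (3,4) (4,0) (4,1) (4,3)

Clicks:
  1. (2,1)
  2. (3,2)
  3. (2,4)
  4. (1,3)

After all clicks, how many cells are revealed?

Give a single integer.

Answer: 15

Derivation:
Click 1 (2,1) count=2: revealed 1 new [(2,1)] -> total=1
Click 2 (3,2) count=2: revealed 1 new [(3,2)] -> total=2
Click 3 (2,4) count=1: revealed 1 new [(2,4)] -> total=3
Click 4 (1,3) count=0: revealed 12 new [(0,1) (0,2) (0,3) (0,4) (1,1) (1,2) (1,3) (1,4) (2,2) (2,3) (3,1) (3,3)] -> total=15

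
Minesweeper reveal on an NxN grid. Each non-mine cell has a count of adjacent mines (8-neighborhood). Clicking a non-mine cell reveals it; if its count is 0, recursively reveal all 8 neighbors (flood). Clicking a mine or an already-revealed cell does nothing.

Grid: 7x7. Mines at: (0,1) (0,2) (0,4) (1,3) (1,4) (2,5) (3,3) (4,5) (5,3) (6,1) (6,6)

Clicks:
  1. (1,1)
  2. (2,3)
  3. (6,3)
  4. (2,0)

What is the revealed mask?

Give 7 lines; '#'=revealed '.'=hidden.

Click 1 (1,1) count=2: revealed 1 new [(1,1)] -> total=1
Click 2 (2,3) count=3: revealed 1 new [(2,3)] -> total=2
Click 3 (6,3) count=1: revealed 1 new [(6,3)] -> total=3
Click 4 (2,0) count=0: revealed 14 new [(1,0) (1,2) (2,0) (2,1) (2,2) (3,0) (3,1) (3,2) (4,0) (4,1) (4,2) (5,0) (5,1) (5,2)] -> total=17

Answer: .......
###....
####...
###....
###....
###....
...#...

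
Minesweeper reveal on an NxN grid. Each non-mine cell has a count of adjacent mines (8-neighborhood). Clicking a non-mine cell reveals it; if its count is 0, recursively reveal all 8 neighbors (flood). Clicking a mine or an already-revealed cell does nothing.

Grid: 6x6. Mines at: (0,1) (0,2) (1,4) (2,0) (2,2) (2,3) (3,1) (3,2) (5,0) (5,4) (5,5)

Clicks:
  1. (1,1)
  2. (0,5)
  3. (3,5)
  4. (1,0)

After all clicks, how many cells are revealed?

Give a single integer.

Answer: 9

Derivation:
Click 1 (1,1) count=4: revealed 1 new [(1,1)] -> total=1
Click 2 (0,5) count=1: revealed 1 new [(0,5)] -> total=2
Click 3 (3,5) count=0: revealed 6 new [(2,4) (2,5) (3,4) (3,5) (4,4) (4,5)] -> total=8
Click 4 (1,0) count=2: revealed 1 new [(1,0)] -> total=9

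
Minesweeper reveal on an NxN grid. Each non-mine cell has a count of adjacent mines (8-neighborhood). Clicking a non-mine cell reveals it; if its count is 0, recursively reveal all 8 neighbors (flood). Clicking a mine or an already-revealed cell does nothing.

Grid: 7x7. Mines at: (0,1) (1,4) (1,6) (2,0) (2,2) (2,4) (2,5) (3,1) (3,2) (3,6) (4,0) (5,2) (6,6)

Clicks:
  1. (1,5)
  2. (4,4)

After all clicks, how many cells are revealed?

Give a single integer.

Answer: 13

Derivation:
Click 1 (1,5) count=4: revealed 1 new [(1,5)] -> total=1
Click 2 (4,4) count=0: revealed 12 new [(3,3) (3,4) (3,5) (4,3) (4,4) (4,5) (5,3) (5,4) (5,5) (6,3) (6,4) (6,5)] -> total=13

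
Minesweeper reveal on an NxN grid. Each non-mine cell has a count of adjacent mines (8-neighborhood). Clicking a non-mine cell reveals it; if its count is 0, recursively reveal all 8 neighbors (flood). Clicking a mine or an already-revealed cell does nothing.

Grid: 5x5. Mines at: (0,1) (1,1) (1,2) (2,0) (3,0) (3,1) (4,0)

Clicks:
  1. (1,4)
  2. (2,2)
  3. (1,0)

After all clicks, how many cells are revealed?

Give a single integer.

Click 1 (1,4) count=0: revealed 13 new [(0,3) (0,4) (1,3) (1,4) (2,2) (2,3) (2,4) (3,2) (3,3) (3,4) (4,2) (4,3) (4,4)] -> total=13
Click 2 (2,2) count=3: revealed 0 new [(none)] -> total=13
Click 3 (1,0) count=3: revealed 1 new [(1,0)] -> total=14

Answer: 14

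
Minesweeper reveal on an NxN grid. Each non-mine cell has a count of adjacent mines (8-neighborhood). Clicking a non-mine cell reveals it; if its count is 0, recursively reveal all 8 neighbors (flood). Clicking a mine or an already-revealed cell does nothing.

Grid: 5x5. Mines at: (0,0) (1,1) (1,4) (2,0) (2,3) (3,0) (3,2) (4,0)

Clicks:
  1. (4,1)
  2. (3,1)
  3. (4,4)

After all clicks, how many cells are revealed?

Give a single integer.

Click 1 (4,1) count=3: revealed 1 new [(4,1)] -> total=1
Click 2 (3,1) count=4: revealed 1 new [(3,1)] -> total=2
Click 3 (4,4) count=0: revealed 4 new [(3,3) (3,4) (4,3) (4,4)] -> total=6

Answer: 6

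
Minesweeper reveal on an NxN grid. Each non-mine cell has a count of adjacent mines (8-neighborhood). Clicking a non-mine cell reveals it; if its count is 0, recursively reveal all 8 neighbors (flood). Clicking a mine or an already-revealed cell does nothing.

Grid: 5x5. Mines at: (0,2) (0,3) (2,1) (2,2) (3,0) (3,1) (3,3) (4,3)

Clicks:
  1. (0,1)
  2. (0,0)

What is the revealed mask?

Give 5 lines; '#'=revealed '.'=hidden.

Answer: ##...
##...
.....
.....
.....

Derivation:
Click 1 (0,1) count=1: revealed 1 new [(0,1)] -> total=1
Click 2 (0,0) count=0: revealed 3 new [(0,0) (1,0) (1,1)] -> total=4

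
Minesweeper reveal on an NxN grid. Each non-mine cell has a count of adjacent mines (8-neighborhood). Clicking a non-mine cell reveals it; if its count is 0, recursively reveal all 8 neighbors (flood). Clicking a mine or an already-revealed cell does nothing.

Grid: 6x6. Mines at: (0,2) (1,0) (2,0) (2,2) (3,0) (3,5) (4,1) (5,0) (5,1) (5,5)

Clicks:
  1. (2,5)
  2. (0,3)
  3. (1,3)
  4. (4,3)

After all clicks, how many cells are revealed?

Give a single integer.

Click 1 (2,5) count=1: revealed 1 new [(2,5)] -> total=1
Click 2 (0,3) count=1: revealed 1 new [(0,3)] -> total=2
Click 3 (1,3) count=2: revealed 1 new [(1,3)] -> total=3
Click 4 (4,3) count=0: revealed 9 new [(3,2) (3,3) (3,4) (4,2) (4,3) (4,4) (5,2) (5,3) (5,4)] -> total=12

Answer: 12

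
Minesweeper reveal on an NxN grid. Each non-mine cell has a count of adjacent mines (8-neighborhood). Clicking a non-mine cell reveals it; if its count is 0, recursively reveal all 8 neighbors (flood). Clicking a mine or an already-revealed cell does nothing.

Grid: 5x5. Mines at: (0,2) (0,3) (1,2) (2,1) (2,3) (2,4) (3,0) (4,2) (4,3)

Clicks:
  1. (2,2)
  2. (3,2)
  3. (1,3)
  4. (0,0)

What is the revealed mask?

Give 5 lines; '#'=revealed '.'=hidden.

Answer: ##...
##.#.
..#..
..#..
.....

Derivation:
Click 1 (2,2) count=3: revealed 1 new [(2,2)] -> total=1
Click 2 (3,2) count=4: revealed 1 new [(3,2)] -> total=2
Click 3 (1,3) count=5: revealed 1 new [(1,3)] -> total=3
Click 4 (0,0) count=0: revealed 4 new [(0,0) (0,1) (1,0) (1,1)] -> total=7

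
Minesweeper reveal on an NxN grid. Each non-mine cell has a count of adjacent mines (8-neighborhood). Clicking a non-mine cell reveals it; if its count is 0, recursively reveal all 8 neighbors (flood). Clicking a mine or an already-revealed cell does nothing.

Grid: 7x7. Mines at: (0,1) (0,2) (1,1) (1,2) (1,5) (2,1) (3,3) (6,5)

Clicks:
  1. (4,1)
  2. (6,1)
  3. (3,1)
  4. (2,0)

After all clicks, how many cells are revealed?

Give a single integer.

Answer: 19

Derivation:
Click 1 (4,1) count=0: revealed 18 new [(3,0) (3,1) (3,2) (4,0) (4,1) (4,2) (4,3) (4,4) (5,0) (5,1) (5,2) (5,3) (5,4) (6,0) (6,1) (6,2) (6,3) (6,4)] -> total=18
Click 2 (6,1) count=0: revealed 0 new [(none)] -> total=18
Click 3 (3,1) count=1: revealed 0 new [(none)] -> total=18
Click 4 (2,0) count=2: revealed 1 new [(2,0)] -> total=19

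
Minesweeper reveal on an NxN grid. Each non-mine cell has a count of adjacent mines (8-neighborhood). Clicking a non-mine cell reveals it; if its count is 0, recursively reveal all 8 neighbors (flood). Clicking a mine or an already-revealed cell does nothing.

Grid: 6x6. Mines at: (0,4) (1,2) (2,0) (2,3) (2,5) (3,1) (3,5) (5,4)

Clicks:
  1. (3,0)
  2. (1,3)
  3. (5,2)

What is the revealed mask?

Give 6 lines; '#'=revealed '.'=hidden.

Click 1 (3,0) count=2: revealed 1 new [(3,0)] -> total=1
Click 2 (1,3) count=3: revealed 1 new [(1,3)] -> total=2
Click 3 (5,2) count=0: revealed 8 new [(4,0) (4,1) (4,2) (4,3) (5,0) (5,1) (5,2) (5,3)] -> total=10

Answer: ......
...#..
......
#.....
####..
####..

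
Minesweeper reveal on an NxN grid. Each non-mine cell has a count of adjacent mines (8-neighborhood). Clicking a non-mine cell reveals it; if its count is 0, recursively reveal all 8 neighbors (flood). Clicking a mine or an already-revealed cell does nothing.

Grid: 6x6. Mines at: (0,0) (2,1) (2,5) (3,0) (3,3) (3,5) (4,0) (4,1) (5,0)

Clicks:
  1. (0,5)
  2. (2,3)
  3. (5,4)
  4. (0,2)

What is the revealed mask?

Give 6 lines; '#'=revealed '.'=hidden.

Click 1 (0,5) count=0: revealed 13 new [(0,1) (0,2) (0,3) (0,4) (0,5) (1,1) (1,2) (1,3) (1,4) (1,5) (2,2) (2,3) (2,4)] -> total=13
Click 2 (2,3) count=1: revealed 0 new [(none)] -> total=13
Click 3 (5,4) count=0: revealed 8 new [(4,2) (4,3) (4,4) (4,5) (5,2) (5,3) (5,4) (5,5)] -> total=21
Click 4 (0,2) count=0: revealed 0 new [(none)] -> total=21

Answer: .#####
.#####
..###.
......
..####
..####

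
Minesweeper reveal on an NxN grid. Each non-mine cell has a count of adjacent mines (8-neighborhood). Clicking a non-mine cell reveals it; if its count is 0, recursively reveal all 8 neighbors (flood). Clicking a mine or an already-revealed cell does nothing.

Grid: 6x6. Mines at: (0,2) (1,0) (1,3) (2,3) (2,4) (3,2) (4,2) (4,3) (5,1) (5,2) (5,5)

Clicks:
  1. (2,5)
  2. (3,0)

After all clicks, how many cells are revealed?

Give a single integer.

Click 1 (2,5) count=1: revealed 1 new [(2,5)] -> total=1
Click 2 (3,0) count=0: revealed 6 new [(2,0) (2,1) (3,0) (3,1) (4,0) (4,1)] -> total=7

Answer: 7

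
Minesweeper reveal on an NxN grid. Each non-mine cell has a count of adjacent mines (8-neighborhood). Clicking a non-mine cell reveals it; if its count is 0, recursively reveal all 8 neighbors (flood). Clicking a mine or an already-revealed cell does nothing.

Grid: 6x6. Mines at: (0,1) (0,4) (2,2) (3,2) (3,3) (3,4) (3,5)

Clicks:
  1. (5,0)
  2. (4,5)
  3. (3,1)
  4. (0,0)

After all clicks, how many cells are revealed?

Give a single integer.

Answer: 19

Derivation:
Click 1 (5,0) count=0: revealed 18 new [(1,0) (1,1) (2,0) (2,1) (3,0) (3,1) (4,0) (4,1) (4,2) (4,3) (4,4) (4,5) (5,0) (5,1) (5,2) (5,3) (5,4) (5,5)] -> total=18
Click 2 (4,5) count=2: revealed 0 new [(none)] -> total=18
Click 3 (3,1) count=2: revealed 0 new [(none)] -> total=18
Click 4 (0,0) count=1: revealed 1 new [(0,0)] -> total=19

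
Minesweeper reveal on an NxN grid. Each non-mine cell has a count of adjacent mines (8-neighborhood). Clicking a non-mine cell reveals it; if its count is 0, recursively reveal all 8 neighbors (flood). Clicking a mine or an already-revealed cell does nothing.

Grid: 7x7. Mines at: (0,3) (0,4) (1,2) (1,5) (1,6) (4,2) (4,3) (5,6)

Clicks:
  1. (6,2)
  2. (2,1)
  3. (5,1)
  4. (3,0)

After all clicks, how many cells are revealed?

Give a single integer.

Answer: 22

Derivation:
Click 1 (6,2) count=0: revealed 22 new [(0,0) (0,1) (1,0) (1,1) (2,0) (2,1) (3,0) (3,1) (4,0) (4,1) (5,0) (5,1) (5,2) (5,3) (5,4) (5,5) (6,0) (6,1) (6,2) (6,3) (6,4) (6,5)] -> total=22
Click 2 (2,1) count=1: revealed 0 new [(none)] -> total=22
Click 3 (5,1) count=1: revealed 0 new [(none)] -> total=22
Click 4 (3,0) count=0: revealed 0 new [(none)] -> total=22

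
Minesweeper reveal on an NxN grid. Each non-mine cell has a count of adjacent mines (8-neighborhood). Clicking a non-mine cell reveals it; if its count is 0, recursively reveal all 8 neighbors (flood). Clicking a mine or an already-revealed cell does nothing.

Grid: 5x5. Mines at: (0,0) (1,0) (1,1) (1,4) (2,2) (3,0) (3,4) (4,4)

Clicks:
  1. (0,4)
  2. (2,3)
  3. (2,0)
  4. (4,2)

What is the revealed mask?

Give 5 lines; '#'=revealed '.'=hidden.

Click 1 (0,4) count=1: revealed 1 new [(0,4)] -> total=1
Click 2 (2,3) count=3: revealed 1 new [(2,3)] -> total=2
Click 3 (2,0) count=3: revealed 1 new [(2,0)] -> total=3
Click 4 (4,2) count=0: revealed 6 new [(3,1) (3,2) (3,3) (4,1) (4,2) (4,3)] -> total=9

Answer: ....#
.....
#..#.
.###.
.###.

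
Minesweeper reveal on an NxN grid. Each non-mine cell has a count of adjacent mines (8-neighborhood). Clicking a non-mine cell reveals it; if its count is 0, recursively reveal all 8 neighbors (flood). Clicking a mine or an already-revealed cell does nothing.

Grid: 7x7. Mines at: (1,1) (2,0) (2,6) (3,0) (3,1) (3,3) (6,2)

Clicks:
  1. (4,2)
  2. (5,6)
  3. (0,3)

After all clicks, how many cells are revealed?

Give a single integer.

Click 1 (4,2) count=2: revealed 1 new [(4,2)] -> total=1
Click 2 (5,6) count=0: revealed 15 new [(3,4) (3,5) (3,6) (4,3) (4,4) (4,5) (4,6) (5,3) (5,4) (5,5) (5,6) (6,3) (6,4) (6,5) (6,6)] -> total=16
Click 3 (0,3) count=0: revealed 14 new [(0,2) (0,3) (0,4) (0,5) (0,6) (1,2) (1,3) (1,4) (1,5) (1,6) (2,2) (2,3) (2,4) (2,5)] -> total=30

Answer: 30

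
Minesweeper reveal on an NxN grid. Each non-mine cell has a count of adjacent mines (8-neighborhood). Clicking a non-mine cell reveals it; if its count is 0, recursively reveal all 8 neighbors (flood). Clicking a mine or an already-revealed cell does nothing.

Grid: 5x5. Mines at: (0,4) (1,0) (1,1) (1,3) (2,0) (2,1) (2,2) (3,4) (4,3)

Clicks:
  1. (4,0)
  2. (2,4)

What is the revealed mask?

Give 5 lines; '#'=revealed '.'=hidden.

Answer: .....
.....
....#
###..
###..

Derivation:
Click 1 (4,0) count=0: revealed 6 new [(3,0) (3,1) (3,2) (4,0) (4,1) (4,2)] -> total=6
Click 2 (2,4) count=2: revealed 1 new [(2,4)] -> total=7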